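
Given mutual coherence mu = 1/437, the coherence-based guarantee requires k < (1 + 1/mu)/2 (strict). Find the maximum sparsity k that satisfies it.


1/mu = 437.
1 + 1/mu = 438.
(1 + 1/mu)/2 = 219 is an integer and the inequality is strict, so k_max = 219 - 1 = 218.

218


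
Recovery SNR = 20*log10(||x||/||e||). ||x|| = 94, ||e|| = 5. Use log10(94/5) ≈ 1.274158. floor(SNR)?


||x||/||e|| = 94/5.
log10(94/5) ≈ 1.274158.
20*log10(||x||/||e||) ≈ 20*1.274158 = 25.48316.
floor(25.48316) = 25.

25


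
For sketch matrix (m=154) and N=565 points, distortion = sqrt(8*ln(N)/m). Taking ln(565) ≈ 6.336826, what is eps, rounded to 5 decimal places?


ln(565) ≈ 6.336826.
8*ln(N)/m ≈ 8*6.336826/154 ≈ 0.32918577.
eps = sqrt(0.32918577) ≈ 0.5737471 ≈ 0.57375.

0.57375


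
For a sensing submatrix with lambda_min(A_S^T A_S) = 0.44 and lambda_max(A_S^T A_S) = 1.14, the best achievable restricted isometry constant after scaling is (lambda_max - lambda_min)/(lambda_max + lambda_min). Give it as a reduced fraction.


lambda_max - lambda_min = 1.14 - 0.44 = 0.70.
lambda_max + lambda_min = 1.14 + 0.44 = 1.58.
delta = 0.70/1.58 = 70/158 = 35/79.

35/79


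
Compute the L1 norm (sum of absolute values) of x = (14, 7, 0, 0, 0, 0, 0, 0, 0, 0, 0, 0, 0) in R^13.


Non-zero entries: [(0, 14), (1, 7)]
Absolute values: [14, 7]
||x||_1 = sum = 21.

21


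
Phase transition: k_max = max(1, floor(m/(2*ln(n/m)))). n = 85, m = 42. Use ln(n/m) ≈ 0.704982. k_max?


n/m = 85/42.
ln(n/m) ≈ 0.704982.
2*ln(n/m) ≈ 1.409964.
m/(2*ln(n/m)) ≈ 42/1.409964 ≈ 29.788.
floor = 29.
k_max = max(1, 29) = 29.

29


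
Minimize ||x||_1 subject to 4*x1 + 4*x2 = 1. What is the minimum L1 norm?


Axis intercepts:
  x1 = 1/4, x2 = 0: L1 = 1/4
  x1 = 0, x2 = 1/4: L1 = 1/4
x* = (1/4, 0)
||x*||_1 = 1/4.

1/4


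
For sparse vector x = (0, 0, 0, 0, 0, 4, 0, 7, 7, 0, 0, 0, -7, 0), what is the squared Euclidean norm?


Non-zero entries: [(5, 4), (7, 7), (8, 7), (12, -7)]
Squares: [16, 49, 49, 49]
||x||_2^2 = sum = 163.

163


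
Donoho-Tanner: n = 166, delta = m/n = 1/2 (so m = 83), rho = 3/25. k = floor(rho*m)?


m = 1/2*166 = 83.
rho = 3/25.
rho*m = 3/25*83 = 9.96.
k = floor(9.96) = 9.

9


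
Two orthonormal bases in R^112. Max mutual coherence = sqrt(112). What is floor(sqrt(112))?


10^2 = 100 <= 112 < 121 = 11^2, so 10 <= sqrt(112) < 11.
floor(sqrt(112)) = 10.

10


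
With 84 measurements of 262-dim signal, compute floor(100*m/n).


100*m/n = 100*84/262 ≈ 32.0611.
floor = 32.

32


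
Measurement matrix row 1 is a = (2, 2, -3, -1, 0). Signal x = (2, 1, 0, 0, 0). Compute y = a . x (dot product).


Non-zero terms: ['2*2', '2*1']
Products: [4, 2]
y = sum = 6.

6


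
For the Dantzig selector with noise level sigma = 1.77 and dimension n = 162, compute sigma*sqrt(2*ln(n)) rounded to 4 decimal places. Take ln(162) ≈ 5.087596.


ln(162) ≈ 5.087596.
2*ln(n) ≈ 10.175192.
sqrt(2*ln(n)) ≈ sqrt(10.175192) ≈ 3.189858.
threshold ≈ 1.77*3.189858 = 5.64604866 ≈ 5.6460.

5.6460


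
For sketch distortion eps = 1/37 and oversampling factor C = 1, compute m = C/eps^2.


1/eps = 37.
(1/eps)^2 = 1369.
m = 1*1369 = 1369.

1369


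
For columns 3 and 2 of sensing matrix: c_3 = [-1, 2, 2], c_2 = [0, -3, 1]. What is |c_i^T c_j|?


Inner product: -1*0 + 2*-3 + 2*1
Products: [0, -6, 2]
Sum = -4.
|dot| = 4.

4


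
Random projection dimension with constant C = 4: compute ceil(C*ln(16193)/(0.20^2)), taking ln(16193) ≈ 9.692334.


ln(16193) ≈ 9.692334.
eps^2 = 0.20^2 = 0.04.
C*ln(N)/eps^2 ≈ 4*9.692334/0.04 ≈ 969.2334.
m = ceil(969.2334) = 970.

970


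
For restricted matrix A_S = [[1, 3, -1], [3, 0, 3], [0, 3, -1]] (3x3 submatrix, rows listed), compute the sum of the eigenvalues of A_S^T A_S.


Sum of eigenvalues of A_S^T A_S = trace(A_S^T A_S) = sum of squared column norms of A_S.
A_S^T A_S diagonal: [10, 18, 11].
trace = 10 + 18 + 11 = 39.

39


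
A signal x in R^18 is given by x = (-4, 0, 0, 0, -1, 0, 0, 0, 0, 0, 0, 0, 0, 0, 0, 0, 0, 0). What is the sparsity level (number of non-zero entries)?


Non-zero positions: [0, 4].
Sparsity = 2.

2


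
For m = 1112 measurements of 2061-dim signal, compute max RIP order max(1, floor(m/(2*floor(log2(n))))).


floor(log2(2061)) = 11.
2*11 = 22.
m/(2*floor(log2(n))) = 1112/22 ≈ 50.5455.
floor = 50.
k = max(1, 50) = 50.

50


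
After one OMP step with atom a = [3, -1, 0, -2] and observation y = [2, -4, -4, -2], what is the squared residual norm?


a^T a = 14.
a^T y = 14.
coeff = 14/14 = 1.
||r||^2 = 26.

26


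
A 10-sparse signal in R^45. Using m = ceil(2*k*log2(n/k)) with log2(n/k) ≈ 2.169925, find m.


log2(n/k) = log2(45/10) ≈ 2.169925.
2*k*log2(n/k) ≈ 2*10*2.169925 = 43.3985.
m = ceil(43.3985) = 44.

44


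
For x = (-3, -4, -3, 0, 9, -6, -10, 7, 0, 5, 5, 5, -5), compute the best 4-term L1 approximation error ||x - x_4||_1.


Sorted |x_i| descending: [10, 9, 7, 6, 5, 5, 5, 5, 4, 3, 3, 0, 0]
Keep top 4: [10, 9, 7, 6]
Tail entries: [5, 5, 5, 5, 4, 3, 3, 0, 0]
L1 error = sum of tail = 30.

30


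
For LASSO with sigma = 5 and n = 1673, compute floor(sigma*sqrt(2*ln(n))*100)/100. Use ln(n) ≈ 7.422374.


ln(1673) ≈ 7.422374.
2*ln(n) ≈ 14.844748.
sqrt(2*ln(n)) ≈ sqrt(14.844748) ≈ 3.852888.
lambda ≈ 5*3.852888 = 19.26444.
floor(lambda*100)/100 = 19.26.

19.26


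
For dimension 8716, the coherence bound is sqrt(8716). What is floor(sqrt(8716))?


93^2 = 8649 <= 8716 < 8836 = 94^2, so 93 <= sqrt(8716) < 94.
floor(sqrt(8716)) = 93.

93


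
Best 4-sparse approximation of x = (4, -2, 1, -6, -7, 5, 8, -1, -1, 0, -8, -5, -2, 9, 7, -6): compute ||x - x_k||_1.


Sorted |x_i| descending: [9, 8, 8, 7, 7, 6, 6, 5, 5, 4, 2, 2, 1, 1, 1, 0]
Keep top 4: [9, 8, 8, 7]
Tail entries: [7, 6, 6, 5, 5, 4, 2, 2, 1, 1, 1, 0]
L1 error = sum of tail = 40.

40


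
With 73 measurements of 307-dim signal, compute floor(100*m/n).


100*m/n = 100*73/307 ≈ 23.7785.
floor = 23.

23


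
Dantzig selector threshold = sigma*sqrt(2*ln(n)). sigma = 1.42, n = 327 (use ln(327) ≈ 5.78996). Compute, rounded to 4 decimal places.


ln(327) ≈ 5.78996.
2*ln(n) ≈ 11.57992.
sqrt(2*ln(n)) ≈ sqrt(11.57992) ≈ 3.402928.
threshold ≈ 1.42*3.402928 = 4.83215776 ≈ 4.8322.

4.8322


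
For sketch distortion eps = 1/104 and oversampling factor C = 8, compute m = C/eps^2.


1/eps = 104.
(1/eps)^2 = 10816.
m = 8*10816 = 86528.

86528


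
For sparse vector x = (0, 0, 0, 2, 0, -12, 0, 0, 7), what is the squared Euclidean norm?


Non-zero entries: [(3, 2), (5, -12), (8, 7)]
Squares: [4, 144, 49]
||x||_2^2 = sum = 197.

197


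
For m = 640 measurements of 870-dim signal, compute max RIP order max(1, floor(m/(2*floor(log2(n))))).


floor(log2(870)) = 9.
2*9 = 18.
m/(2*floor(log2(n))) = 640/18 ≈ 35.5556.
floor = 35.
k = max(1, 35) = 35.

35


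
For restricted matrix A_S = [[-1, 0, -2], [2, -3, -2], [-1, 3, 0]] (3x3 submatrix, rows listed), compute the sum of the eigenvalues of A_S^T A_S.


Sum of eigenvalues of A_S^T A_S = trace(A_S^T A_S) = sum of squared column norms of A_S.
A_S^T A_S diagonal: [6, 18, 8].
trace = 6 + 18 + 8 = 32.

32


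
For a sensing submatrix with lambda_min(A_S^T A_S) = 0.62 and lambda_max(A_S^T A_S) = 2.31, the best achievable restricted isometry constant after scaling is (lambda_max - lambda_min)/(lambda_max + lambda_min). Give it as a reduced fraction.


lambda_max - lambda_min = 2.31 - 0.62 = 1.69.
lambda_max + lambda_min = 2.31 + 0.62 = 2.93.
delta = 1.69/2.93 = 169/293.

169/293


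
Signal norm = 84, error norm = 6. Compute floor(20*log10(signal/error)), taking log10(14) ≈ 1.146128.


||x||/||e|| = 84/6 = 14.
log10(14) ≈ 1.146128.
20*log10(||x||/||e||) ≈ 20*1.146128 = 22.92256.
floor(22.92256) = 22.

22


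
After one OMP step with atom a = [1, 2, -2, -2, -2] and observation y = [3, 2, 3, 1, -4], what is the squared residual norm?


a^T a = 17.
a^T y = 7.
coeff = 7/17 = 7/17.
||r||^2 = 614/17.

614/17


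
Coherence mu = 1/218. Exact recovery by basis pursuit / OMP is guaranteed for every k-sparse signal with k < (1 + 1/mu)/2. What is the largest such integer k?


1/mu = 218.
1 + 1/mu = 219.
(1 + 1/mu)/2 = 109.5 is not an integer, so k_max = floor(109.5) = 109.

109


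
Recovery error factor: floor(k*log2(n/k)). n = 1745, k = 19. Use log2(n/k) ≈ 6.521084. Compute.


log2(n/k) = log2(1745/19) ≈ 6.521084.
k*log2(n/k) ≈ 19*6.521084 = 123.900596.
floor(123.900596) = 123.

123


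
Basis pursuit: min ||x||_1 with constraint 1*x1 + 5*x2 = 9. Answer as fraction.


Axis intercepts:
  x1 = 9, x2 = 0: L1 = 9
  x1 = 0, x2 = 9/5: L1 = 9/5
x* = (0, 9/5)
||x*||_1 = 9/5.

9/5


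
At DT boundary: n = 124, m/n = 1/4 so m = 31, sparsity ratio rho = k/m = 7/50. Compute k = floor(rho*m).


m = 1/4*124 = 31.
rho = 7/50.
rho*m = 7/50*31 = 4.34.
k = floor(4.34) = 4.

4


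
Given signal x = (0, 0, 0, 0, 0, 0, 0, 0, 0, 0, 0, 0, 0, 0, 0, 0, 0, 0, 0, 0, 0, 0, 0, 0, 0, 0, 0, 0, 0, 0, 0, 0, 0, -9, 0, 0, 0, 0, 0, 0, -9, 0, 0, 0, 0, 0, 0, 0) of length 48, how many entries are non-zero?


Non-zero positions: [33, 40].
Sparsity = 2.

2


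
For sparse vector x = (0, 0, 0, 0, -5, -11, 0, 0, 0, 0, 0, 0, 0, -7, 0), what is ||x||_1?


Non-zero entries: [(4, -5), (5, -11), (13, -7)]
Absolute values: [5, 11, 7]
||x||_1 = sum = 23.

23


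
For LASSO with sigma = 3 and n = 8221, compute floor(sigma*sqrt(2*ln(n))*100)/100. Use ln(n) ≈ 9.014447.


ln(8221) ≈ 9.014447.
2*ln(n) ≈ 18.028894.
sqrt(2*ln(n)) ≈ sqrt(18.028894) ≈ 4.246045.
lambda ≈ 3*4.246045 = 12.738135.
floor(lambda*100)/100 = 12.73.

12.73


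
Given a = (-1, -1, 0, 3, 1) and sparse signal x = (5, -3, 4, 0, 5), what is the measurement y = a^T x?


Non-zero terms: ['-1*5', '-1*-3', '0*4', '1*5']
Products: [-5, 3, 0, 5]
y = sum = 3.

3


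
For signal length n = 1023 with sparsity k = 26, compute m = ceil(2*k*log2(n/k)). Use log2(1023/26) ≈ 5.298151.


log2(n/k) = log2(1023/26) ≈ 5.298151.
2*k*log2(n/k) ≈ 2*26*5.298151 = 275.503852.
m = ceil(275.503852) = 276.

276


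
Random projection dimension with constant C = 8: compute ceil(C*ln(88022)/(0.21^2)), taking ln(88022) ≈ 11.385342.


ln(88022) ≈ 11.385342.
eps^2 = 0.21^2 = 0.0441.
C*ln(N)/eps^2 ≈ 8*11.385342/0.0441 ≈ 2065.3682.
m = ceil(2065.3682) = 2066.

2066


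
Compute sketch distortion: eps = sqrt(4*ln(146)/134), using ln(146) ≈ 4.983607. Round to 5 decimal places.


ln(146) ≈ 4.983607.
4*ln(N)/m ≈ 4*4.983607/134 ≈ 0.14876439.
eps = sqrt(0.14876439) ≈ 0.3856999 ≈ 0.38570.

0.38570


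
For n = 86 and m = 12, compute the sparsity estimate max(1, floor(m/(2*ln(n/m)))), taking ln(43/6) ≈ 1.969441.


n/m = 86/12 = 43/6.
ln(n/m) ≈ 1.969441.
2*ln(n/m) ≈ 3.938882.
m/(2*ln(n/m)) ≈ 12/3.938882 ≈ 3.0465.
floor = 3.
k_max = max(1, 3) = 3.

3


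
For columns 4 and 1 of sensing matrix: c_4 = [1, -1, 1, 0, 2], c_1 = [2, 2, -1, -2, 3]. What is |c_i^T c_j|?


Inner product: 1*2 + -1*2 + 1*-1 + 0*-2 + 2*3
Products: [2, -2, -1, 0, 6]
Sum = 5.
|dot| = 5.

5


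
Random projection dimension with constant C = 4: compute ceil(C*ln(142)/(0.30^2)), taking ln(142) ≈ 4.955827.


ln(142) ≈ 4.955827.
eps^2 = 0.30^2 = 0.09.
C*ln(N)/eps^2 ≈ 4*4.955827/0.09 ≈ 220.259.
m = ceil(220.259) = 221.

221


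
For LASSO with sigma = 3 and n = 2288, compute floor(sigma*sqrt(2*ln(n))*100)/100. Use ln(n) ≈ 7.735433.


ln(2288) ≈ 7.735433.
2*ln(n) ≈ 15.470866.
sqrt(2*ln(n)) ≈ sqrt(15.470866) ≈ 3.933302.
lambda ≈ 3*3.933302 = 11.799906.
floor(lambda*100)/100 = 11.79.

11.79


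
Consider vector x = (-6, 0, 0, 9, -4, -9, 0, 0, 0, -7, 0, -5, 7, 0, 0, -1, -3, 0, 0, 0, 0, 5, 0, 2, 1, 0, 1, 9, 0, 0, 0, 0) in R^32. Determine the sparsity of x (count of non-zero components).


Non-zero positions: [0, 3, 4, 5, 9, 11, 12, 15, 16, 21, 23, 24, 26, 27].
Sparsity = 14.

14


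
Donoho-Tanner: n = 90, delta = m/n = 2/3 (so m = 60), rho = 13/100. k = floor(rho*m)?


m = 2/3*90 = 60.
rho = 13/100.
rho*m = 13/100*60 = 7.8.
k = floor(7.8) = 7.

7


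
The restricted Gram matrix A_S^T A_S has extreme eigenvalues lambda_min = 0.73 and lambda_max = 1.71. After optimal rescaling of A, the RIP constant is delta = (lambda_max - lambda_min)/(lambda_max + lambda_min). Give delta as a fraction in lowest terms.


lambda_max - lambda_min = 1.71 - 0.73 = 0.98.
lambda_max + lambda_min = 1.71 + 0.73 = 2.44.
delta = 0.98/2.44 = 98/244 = 49/122.

49/122


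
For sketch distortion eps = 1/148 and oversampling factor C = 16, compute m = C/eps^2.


1/eps = 148.
(1/eps)^2 = 21904.
m = 16*21904 = 350464.

350464


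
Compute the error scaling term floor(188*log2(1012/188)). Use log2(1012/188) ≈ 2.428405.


log2(n/k) = log2(1012/188) ≈ 2.428405.
k*log2(n/k) ≈ 188*2.428405 = 456.54014.
floor(456.54014) = 456.

456


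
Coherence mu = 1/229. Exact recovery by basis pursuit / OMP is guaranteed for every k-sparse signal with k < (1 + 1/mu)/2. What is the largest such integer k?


1/mu = 229.
1 + 1/mu = 230.
(1 + 1/mu)/2 = 115 is an integer and the inequality is strict, so k_max = 115 - 1 = 114.

114


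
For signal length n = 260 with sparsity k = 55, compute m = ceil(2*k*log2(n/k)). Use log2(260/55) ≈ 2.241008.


log2(n/k) = log2(260/55) ≈ 2.241008.
2*k*log2(n/k) ≈ 2*55*2.241008 = 246.51088.
m = ceil(246.51088) = 247.

247


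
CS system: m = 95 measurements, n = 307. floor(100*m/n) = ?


100*m/n = 100*95/307 ≈ 30.9446.
floor = 30.

30


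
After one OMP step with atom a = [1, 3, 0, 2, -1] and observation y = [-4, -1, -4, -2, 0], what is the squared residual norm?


a^T a = 15.
a^T y = -11.
coeff = -11/15 = -11/15.
||r||^2 = 434/15.

434/15


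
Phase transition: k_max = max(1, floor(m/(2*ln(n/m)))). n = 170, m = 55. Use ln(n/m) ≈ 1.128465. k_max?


n/m = 170/55 = 34/11.
ln(n/m) ≈ 1.128465.
2*ln(n/m) ≈ 2.25693.
m/(2*ln(n/m)) ≈ 55/2.25693 ≈ 24.3694.
floor = 24.
k_max = max(1, 24) = 24.

24


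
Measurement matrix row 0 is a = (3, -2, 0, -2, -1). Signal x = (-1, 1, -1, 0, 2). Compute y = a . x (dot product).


Non-zero terms: ['3*-1', '-2*1', '0*-1', '-1*2']
Products: [-3, -2, 0, -2]
y = sum = -7.

-7


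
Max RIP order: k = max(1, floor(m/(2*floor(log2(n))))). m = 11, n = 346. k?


floor(log2(346)) = 8.
2*8 = 16.
m/(2*floor(log2(n))) = 11/16 ≈ 0.6875.
floor = 0.
k = max(1, 0) = 1.

1


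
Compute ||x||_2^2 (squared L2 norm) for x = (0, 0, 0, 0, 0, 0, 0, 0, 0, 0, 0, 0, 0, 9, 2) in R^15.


Non-zero entries: [(13, 9), (14, 2)]
Squares: [81, 4]
||x||_2^2 = sum = 85.

85


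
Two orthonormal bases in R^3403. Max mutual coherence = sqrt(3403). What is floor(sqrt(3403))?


58^2 = 3364 <= 3403 < 3481 = 59^2, so 58 <= sqrt(3403) < 59.
floor(sqrt(3403)) = 58.

58


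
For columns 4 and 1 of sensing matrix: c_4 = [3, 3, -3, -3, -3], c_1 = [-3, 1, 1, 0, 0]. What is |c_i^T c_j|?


Inner product: 3*-3 + 3*1 + -3*1 + -3*0 + -3*0
Products: [-9, 3, -3, 0, 0]
Sum = -9.
|dot| = 9.

9


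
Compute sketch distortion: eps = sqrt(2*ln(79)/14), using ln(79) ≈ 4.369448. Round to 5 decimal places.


ln(79) ≈ 4.369448.
2*ln(N)/m ≈ 2*4.369448/14 ≈ 0.62420686.
eps = sqrt(0.62420686) ≈ 0.7900676 ≈ 0.79007.

0.79007


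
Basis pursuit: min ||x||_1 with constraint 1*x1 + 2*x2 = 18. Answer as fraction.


Axis intercepts:
  x1 = 18, x2 = 0: L1 = 18
  x1 = 0, x2 = 9: L1 = 9
x* = (0, 9)
||x*||_1 = 9.

9


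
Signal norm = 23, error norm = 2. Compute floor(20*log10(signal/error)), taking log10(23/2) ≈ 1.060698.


||x||/||e|| = 23/2.
log10(23/2) ≈ 1.060698.
20*log10(||x||/||e||) ≈ 20*1.060698 = 21.21396.
floor(21.21396) = 21.

21


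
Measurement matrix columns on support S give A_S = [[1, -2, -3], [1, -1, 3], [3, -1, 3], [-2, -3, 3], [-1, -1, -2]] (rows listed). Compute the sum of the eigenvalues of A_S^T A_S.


Sum of eigenvalues of A_S^T A_S = trace(A_S^T A_S) = sum of squared column norms of A_S.
A_S^T A_S diagonal: [16, 16, 40].
trace = 16 + 16 + 40 = 72.

72


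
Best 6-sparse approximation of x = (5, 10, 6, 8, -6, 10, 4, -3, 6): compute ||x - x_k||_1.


Sorted |x_i| descending: [10, 10, 8, 6, 6, 6, 5, 4, 3]
Keep top 6: [10, 10, 8, 6, 6, 6]
Tail entries: [5, 4, 3]
L1 error = sum of tail = 12.

12


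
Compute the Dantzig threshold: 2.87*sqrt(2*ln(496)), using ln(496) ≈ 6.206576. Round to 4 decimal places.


ln(496) ≈ 6.206576.
2*ln(n) ≈ 12.413152.
sqrt(2*ln(n)) ≈ sqrt(12.413152) ≈ 3.52323.
threshold ≈ 2.87*3.52323 = 10.1116701 ≈ 10.1117.

10.1117


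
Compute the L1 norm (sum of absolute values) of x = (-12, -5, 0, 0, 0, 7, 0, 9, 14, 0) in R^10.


Non-zero entries: [(0, -12), (1, -5), (5, 7), (7, 9), (8, 14)]
Absolute values: [12, 5, 7, 9, 14]
||x||_1 = sum = 47.

47


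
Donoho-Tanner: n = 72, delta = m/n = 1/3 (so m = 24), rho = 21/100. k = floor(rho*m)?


m = 1/3*72 = 24.
rho = 21/100.
rho*m = 21/100*24 = 5.04.
k = floor(5.04) = 5.

5


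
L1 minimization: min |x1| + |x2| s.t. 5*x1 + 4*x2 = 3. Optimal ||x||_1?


Axis intercepts:
  x1 = 3/5, x2 = 0: L1 = 3/5
  x1 = 0, x2 = 3/4: L1 = 3/4
x* = (3/5, 0)
||x*||_1 = 3/5.

3/5


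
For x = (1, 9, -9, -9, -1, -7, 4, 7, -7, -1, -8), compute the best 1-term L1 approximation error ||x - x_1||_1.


Sorted |x_i| descending: [9, 9, 9, 8, 7, 7, 7, 4, 1, 1, 1]
Keep top 1: [9]
Tail entries: [9, 9, 8, 7, 7, 7, 4, 1, 1, 1]
L1 error = sum of tail = 54.

54


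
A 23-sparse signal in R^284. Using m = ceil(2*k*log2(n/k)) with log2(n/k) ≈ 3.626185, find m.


log2(n/k) = log2(284/23) ≈ 3.626185.
2*k*log2(n/k) ≈ 2*23*3.626185 = 166.80451.
m = ceil(166.80451) = 167.

167


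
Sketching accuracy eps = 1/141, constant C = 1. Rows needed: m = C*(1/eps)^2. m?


1/eps = 141.
(1/eps)^2 = 19881.
m = 1*19881 = 19881.

19881


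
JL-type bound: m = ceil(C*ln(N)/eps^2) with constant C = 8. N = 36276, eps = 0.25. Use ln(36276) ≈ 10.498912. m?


ln(36276) ≈ 10.498912.
eps^2 = 0.25^2 = 0.0625.
C*ln(N)/eps^2 ≈ 8*10.498912/0.0625 ≈ 1343.8607.
m = ceil(1343.8607) = 1344.

1344


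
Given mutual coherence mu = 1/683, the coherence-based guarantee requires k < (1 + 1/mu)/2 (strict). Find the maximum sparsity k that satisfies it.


1/mu = 683.
1 + 1/mu = 684.
(1 + 1/mu)/2 = 342 is an integer and the inequality is strict, so k_max = 342 - 1 = 341.

341


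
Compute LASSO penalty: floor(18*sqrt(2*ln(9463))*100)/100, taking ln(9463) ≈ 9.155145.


ln(9463) ≈ 9.155145.
2*ln(n) ≈ 18.31029.
sqrt(2*ln(n)) ≈ sqrt(18.31029) ≈ 4.279052.
lambda ≈ 18*4.279052 = 77.022936.
floor(lambda*100)/100 = 77.02.

77.02


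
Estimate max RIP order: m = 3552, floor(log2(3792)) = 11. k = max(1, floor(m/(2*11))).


floor(log2(3792)) = 11.
2*11 = 22.
m/(2*floor(log2(n))) = 3552/22 ≈ 161.4545.
floor = 161.
k = max(1, 161) = 161.

161


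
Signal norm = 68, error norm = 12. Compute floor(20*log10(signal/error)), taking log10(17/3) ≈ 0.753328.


||x||/||e|| = 68/12 = 17/3.
log10(17/3) ≈ 0.753328.
20*log10(||x||/||e||) ≈ 20*0.753328 = 15.06656.
floor(15.06656) = 15.

15


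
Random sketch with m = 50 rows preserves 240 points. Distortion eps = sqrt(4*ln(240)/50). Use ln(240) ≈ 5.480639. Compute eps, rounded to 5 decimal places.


ln(240) ≈ 5.480639.
4*ln(N)/m ≈ 4*5.480639/50 ≈ 0.43845112.
eps = sqrt(0.43845112) ≈ 0.6621564 ≈ 0.66216.

0.66216


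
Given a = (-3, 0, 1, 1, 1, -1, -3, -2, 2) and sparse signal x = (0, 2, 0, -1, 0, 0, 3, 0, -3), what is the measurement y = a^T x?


Non-zero terms: ['0*2', '1*-1', '-3*3', '2*-3']
Products: [0, -1, -9, -6]
y = sum = -16.

-16


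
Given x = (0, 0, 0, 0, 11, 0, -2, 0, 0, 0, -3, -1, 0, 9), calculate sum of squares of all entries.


Non-zero entries: [(4, 11), (6, -2), (10, -3), (11, -1), (13, 9)]
Squares: [121, 4, 9, 1, 81]
||x||_2^2 = sum = 216.

216


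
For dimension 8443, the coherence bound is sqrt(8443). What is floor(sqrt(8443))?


91^2 = 8281 <= 8443 < 8464 = 92^2, so 91 <= sqrt(8443) < 92.
floor(sqrt(8443)) = 91.

91


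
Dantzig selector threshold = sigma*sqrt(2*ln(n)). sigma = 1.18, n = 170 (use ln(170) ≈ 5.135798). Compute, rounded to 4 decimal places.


ln(170) ≈ 5.135798.
2*ln(n) ≈ 10.271596.
sqrt(2*ln(n)) ≈ sqrt(10.271596) ≈ 3.204933.
threshold ≈ 1.18*3.204933 = 3.78182094 ≈ 3.7818.

3.7818


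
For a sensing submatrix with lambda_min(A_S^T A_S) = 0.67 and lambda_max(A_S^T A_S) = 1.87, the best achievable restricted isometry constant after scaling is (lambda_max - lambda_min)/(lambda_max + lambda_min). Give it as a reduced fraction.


lambda_max - lambda_min = 1.87 - 0.67 = 1.20.
lambda_max + lambda_min = 1.87 + 0.67 = 2.54.
delta = 1.20/2.54 = 120/254 = 60/127.

60/127


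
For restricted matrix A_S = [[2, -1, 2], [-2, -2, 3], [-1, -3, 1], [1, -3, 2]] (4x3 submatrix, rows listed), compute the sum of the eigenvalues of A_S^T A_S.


Sum of eigenvalues of A_S^T A_S = trace(A_S^T A_S) = sum of squared column norms of A_S.
A_S^T A_S diagonal: [10, 23, 18].
trace = 10 + 23 + 18 = 51.

51


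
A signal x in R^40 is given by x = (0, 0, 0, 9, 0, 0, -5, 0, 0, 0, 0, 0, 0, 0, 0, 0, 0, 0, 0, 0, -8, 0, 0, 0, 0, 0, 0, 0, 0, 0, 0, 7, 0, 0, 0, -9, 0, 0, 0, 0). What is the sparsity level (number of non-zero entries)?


Non-zero positions: [3, 6, 20, 31, 35].
Sparsity = 5.

5


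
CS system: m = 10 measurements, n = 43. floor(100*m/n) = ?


100*m/n = 100*10/43 ≈ 23.2558.
floor = 23.

23


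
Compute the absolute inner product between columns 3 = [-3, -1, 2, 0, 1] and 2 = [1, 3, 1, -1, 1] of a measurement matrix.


Inner product: -3*1 + -1*3 + 2*1 + 0*-1 + 1*1
Products: [-3, -3, 2, 0, 1]
Sum = -3.
|dot| = 3.

3


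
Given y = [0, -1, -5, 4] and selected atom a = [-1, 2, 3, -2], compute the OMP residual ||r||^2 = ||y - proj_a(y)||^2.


a^T a = 18.
a^T y = -25.
coeff = -25/18 = -25/18.
||r||^2 = 131/18.

131/18


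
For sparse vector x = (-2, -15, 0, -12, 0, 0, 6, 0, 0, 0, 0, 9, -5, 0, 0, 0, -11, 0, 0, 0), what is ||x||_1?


Non-zero entries: [(0, -2), (1, -15), (3, -12), (6, 6), (11, 9), (12, -5), (16, -11)]
Absolute values: [2, 15, 12, 6, 9, 5, 11]
||x||_1 = sum = 60.

60


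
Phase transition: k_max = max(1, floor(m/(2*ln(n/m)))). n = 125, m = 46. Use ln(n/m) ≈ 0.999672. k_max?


n/m = 125/46.
ln(n/m) ≈ 0.999672.
2*ln(n/m) ≈ 1.999344.
m/(2*ln(n/m)) ≈ 46/1.999344 ≈ 23.0075.
floor = 23.
k_max = max(1, 23) = 23.

23


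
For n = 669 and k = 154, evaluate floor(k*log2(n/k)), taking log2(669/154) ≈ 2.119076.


log2(n/k) = log2(669/154) ≈ 2.119076.
k*log2(n/k) ≈ 154*2.119076 = 326.337704.
floor(326.337704) = 326.

326


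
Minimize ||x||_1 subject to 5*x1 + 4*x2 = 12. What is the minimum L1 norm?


Axis intercepts:
  x1 = 12/5, x2 = 0: L1 = 12/5
  x1 = 0, x2 = 3: L1 = 3
x* = (12/5, 0)
||x*||_1 = 12/5.

12/5


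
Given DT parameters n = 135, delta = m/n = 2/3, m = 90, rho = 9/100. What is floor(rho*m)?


m = 2/3*135 = 90.
rho = 9/100.
rho*m = 9/100*90 = 8.1.
k = floor(8.1) = 8.

8


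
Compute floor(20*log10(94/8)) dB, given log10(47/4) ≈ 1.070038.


||x||/||e|| = 94/8 = 47/4.
log10(47/4) ≈ 1.070038.
20*log10(||x||/||e||) ≈ 20*1.070038 = 21.40076.
floor(21.40076) = 21.

21


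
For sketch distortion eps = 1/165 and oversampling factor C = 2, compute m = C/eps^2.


1/eps = 165.
(1/eps)^2 = 27225.
m = 2*27225 = 54450.

54450


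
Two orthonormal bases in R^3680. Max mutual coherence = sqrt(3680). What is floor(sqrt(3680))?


60^2 = 3600 <= 3680 < 3721 = 61^2, so 60 <= sqrt(3680) < 61.
floor(sqrt(3680)) = 60.

60


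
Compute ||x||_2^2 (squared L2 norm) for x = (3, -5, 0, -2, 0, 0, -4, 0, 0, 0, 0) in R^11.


Non-zero entries: [(0, 3), (1, -5), (3, -2), (6, -4)]
Squares: [9, 25, 4, 16]
||x||_2^2 = sum = 54.

54


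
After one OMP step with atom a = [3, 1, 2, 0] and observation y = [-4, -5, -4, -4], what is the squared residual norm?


a^T a = 14.
a^T y = -25.
coeff = -25/14 = -25/14.
||r||^2 = 397/14.

397/14


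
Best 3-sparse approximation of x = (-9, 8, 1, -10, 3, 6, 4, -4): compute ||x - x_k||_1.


Sorted |x_i| descending: [10, 9, 8, 6, 4, 4, 3, 1]
Keep top 3: [10, 9, 8]
Tail entries: [6, 4, 4, 3, 1]
L1 error = sum of tail = 18.

18


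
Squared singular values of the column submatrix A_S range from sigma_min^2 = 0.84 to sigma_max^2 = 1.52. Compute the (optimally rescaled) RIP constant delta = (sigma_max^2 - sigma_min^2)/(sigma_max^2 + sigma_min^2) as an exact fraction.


lambda_max - lambda_min = 1.52 - 0.84 = 0.68.
lambda_max + lambda_min = 1.52 + 0.84 = 2.36.
delta = 0.68/2.36 = 68/236 = 17/59.

17/59


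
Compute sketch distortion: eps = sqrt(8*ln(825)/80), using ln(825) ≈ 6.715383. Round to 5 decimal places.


ln(825) ≈ 6.715383.
8*ln(N)/m ≈ 8*6.715383/80 ≈ 0.6715383.
eps = sqrt(0.6715383) ≈ 0.8194744 ≈ 0.81947.

0.81947


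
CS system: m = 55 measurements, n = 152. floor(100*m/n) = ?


100*m/n = 100*55/152 ≈ 36.1842.
floor = 36.

36


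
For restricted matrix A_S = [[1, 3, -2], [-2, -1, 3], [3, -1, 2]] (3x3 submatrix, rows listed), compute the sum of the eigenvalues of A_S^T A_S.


Sum of eigenvalues of A_S^T A_S = trace(A_S^T A_S) = sum of squared column norms of A_S.
A_S^T A_S diagonal: [14, 11, 17].
trace = 14 + 11 + 17 = 42.

42


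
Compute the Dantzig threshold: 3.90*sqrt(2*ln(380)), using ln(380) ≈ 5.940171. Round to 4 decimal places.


ln(380) ≈ 5.940171.
2*ln(n) ≈ 11.880342.
sqrt(2*ln(n)) ≈ sqrt(11.880342) ≈ 3.446787.
threshold ≈ 3.90*3.446787 = 13.4424693 ≈ 13.4425.

13.4425


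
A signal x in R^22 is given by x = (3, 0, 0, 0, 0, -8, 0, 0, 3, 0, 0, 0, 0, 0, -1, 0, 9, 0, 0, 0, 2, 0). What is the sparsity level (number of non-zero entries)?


Non-zero positions: [0, 5, 8, 14, 16, 20].
Sparsity = 6.

6


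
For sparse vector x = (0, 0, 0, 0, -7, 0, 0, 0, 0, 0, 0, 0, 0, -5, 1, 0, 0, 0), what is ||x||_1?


Non-zero entries: [(4, -7), (13, -5), (14, 1)]
Absolute values: [7, 5, 1]
||x||_1 = sum = 13.

13


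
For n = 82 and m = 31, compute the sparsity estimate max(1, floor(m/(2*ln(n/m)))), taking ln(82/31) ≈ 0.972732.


n/m = 82/31.
ln(n/m) ≈ 0.972732.
2*ln(n/m) ≈ 1.945464.
m/(2*ln(n/m)) ≈ 31/1.945464 ≈ 15.9345.
floor = 15.
k_max = max(1, 15) = 15.

15


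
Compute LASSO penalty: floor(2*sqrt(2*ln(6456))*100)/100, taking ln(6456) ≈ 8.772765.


ln(6456) ≈ 8.772765.
2*ln(n) ≈ 17.54553.
sqrt(2*ln(n)) ≈ sqrt(17.54553) ≈ 4.188738.
lambda ≈ 2*4.188738 = 8.377476.
floor(lambda*100)/100 = 8.37.

8.37


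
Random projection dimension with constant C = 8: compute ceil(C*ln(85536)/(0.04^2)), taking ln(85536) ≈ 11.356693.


ln(85536) ≈ 11.356693.
eps^2 = 0.04^2 = 0.0016.
C*ln(N)/eps^2 ≈ 8*11.356693/0.0016 ≈ 56783.465.
m = ceil(56783.465) = 56784.

56784


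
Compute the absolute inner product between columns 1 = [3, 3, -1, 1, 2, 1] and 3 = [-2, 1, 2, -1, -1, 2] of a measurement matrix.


Inner product: 3*-2 + 3*1 + -1*2 + 1*-1 + 2*-1 + 1*2
Products: [-6, 3, -2, -1, -2, 2]
Sum = -6.
|dot| = 6.

6


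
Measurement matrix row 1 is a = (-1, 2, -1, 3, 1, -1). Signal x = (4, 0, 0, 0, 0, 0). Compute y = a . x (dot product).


Non-zero terms: ['-1*4']
Products: [-4]
y = sum = -4.

-4


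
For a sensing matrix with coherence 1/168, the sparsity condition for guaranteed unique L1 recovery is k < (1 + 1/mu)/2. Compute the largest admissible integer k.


1/mu = 168.
1 + 1/mu = 169.
(1 + 1/mu)/2 = 84.5 is not an integer, so k_max = floor(84.5) = 84.

84


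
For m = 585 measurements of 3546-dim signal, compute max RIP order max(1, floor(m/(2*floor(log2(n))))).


floor(log2(3546)) = 11.
2*11 = 22.
m/(2*floor(log2(n))) = 585/22 ≈ 26.5909.
floor = 26.
k = max(1, 26) = 26.

26


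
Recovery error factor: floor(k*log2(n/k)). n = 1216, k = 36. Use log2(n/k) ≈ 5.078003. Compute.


log2(n/k) = log2(1216/36) ≈ 5.078003.
k*log2(n/k) ≈ 36*5.078003 = 182.808108.
floor(182.808108) = 182.

182


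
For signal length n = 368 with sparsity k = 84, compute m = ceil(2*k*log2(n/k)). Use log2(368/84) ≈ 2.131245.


log2(n/k) = log2(368/84) ≈ 2.131245.
2*k*log2(n/k) ≈ 2*84*2.131245 = 358.04916.
m = ceil(358.04916) = 359.

359


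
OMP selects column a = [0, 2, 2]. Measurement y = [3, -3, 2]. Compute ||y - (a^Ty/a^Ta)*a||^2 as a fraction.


a^T a = 8.
a^T y = -2.
coeff = -2/8 = -1/4.
||r||^2 = 43/2.

43/2


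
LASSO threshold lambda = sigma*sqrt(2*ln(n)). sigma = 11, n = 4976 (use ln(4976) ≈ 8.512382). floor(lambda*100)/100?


ln(4976) ≈ 8.512382.
2*ln(n) ≈ 17.024764.
sqrt(2*ln(n)) ≈ sqrt(17.024764) ≈ 4.126108.
lambda ≈ 11*4.126108 = 45.387188.
floor(lambda*100)/100 = 45.38.

45.38


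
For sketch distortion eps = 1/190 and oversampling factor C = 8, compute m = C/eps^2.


1/eps = 190.
(1/eps)^2 = 36100.
m = 8*36100 = 288800.

288800


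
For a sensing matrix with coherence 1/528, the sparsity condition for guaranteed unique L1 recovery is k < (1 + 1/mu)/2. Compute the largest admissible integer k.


1/mu = 528.
1 + 1/mu = 529.
(1 + 1/mu)/2 = 264.5 is not an integer, so k_max = floor(264.5) = 264.

264


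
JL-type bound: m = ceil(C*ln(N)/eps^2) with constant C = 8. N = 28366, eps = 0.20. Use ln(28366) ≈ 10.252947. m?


ln(28366) ≈ 10.252947.
eps^2 = 0.20^2 = 0.04.
C*ln(N)/eps^2 ≈ 8*10.252947/0.04 ≈ 2050.5894.
m = ceil(2050.5894) = 2051.

2051


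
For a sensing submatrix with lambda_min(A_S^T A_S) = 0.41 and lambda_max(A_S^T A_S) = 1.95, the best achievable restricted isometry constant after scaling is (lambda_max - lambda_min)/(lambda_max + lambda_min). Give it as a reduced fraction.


lambda_max - lambda_min = 1.95 - 0.41 = 1.54.
lambda_max + lambda_min = 1.95 + 0.41 = 2.36.
delta = 1.54/2.36 = 154/236 = 77/118.

77/118


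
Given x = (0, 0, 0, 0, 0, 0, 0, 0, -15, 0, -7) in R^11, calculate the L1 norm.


Non-zero entries: [(8, -15), (10, -7)]
Absolute values: [15, 7]
||x||_1 = sum = 22.

22


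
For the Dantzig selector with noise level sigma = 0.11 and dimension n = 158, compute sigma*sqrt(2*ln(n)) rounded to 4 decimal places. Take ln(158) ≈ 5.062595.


ln(158) ≈ 5.062595.
2*ln(n) ≈ 10.12519.
sqrt(2*ln(n)) ≈ sqrt(10.12519) ≈ 3.18201.
threshold ≈ 0.11*3.18201 = 0.3500211 ≈ 0.3500.

0.3500


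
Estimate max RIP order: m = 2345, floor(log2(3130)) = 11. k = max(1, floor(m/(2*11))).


floor(log2(3130)) = 11.
2*11 = 22.
m/(2*floor(log2(n))) = 2345/22 ≈ 106.5909.
floor = 106.
k = max(1, 106) = 106.

106


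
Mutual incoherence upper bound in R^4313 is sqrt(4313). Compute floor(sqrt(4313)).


65^2 = 4225 <= 4313 < 4356 = 66^2, so 65 <= sqrt(4313) < 66.
floor(sqrt(4313)) = 65.

65


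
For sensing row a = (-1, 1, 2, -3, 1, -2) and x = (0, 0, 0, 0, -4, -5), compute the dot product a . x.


Non-zero terms: ['1*-4', '-2*-5']
Products: [-4, 10]
y = sum = 6.

6


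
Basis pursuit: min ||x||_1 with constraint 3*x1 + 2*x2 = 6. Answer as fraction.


Axis intercepts:
  x1 = 2, x2 = 0: L1 = 2
  x1 = 0, x2 = 3: L1 = 3
x* = (2, 0)
||x*||_1 = 2.

2


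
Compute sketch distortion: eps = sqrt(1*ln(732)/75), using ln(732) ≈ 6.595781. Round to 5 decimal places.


ln(732) ≈ 6.595781.
1*ln(N)/m ≈ 1*6.595781/75 ≈ 0.08794375.
eps = sqrt(0.08794375) ≈ 0.2965531 ≈ 0.29655.

0.29655


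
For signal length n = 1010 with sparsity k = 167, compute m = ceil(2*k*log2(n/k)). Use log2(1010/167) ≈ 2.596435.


log2(n/k) = log2(1010/167) ≈ 2.596435.
2*k*log2(n/k) ≈ 2*167*2.596435 = 867.20929.
m = ceil(867.20929) = 868.

868


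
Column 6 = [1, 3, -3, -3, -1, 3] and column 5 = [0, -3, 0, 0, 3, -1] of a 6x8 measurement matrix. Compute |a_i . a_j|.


Inner product: 1*0 + 3*-3 + -3*0 + -3*0 + -1*3 + 3*-1
Products: [0, -9, 0, 0, -3, -3]
Sum = -15.
|dot| = 15.

15


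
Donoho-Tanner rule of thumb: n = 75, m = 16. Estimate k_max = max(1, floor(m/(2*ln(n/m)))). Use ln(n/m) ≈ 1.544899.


n/m = 75/16.
ln(n/m) ≈ 1.544899.
2*ln(n/m) ≈ 3.089798.
m/(2*ln(n/m)) ≈ 16/3.089798 ≈ 5.1783.
floor = 5.
k_max = max(1, 5) = 5.

5


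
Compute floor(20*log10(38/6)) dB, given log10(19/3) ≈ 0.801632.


||x||/||e|| = 38/6 = 19/3.
log10(19/3) ≈ 0.801632.
20*log10(||x||/||e||) ≈ 20*0.801632 = 16.03264.
floor(16.03264) = 16.

16


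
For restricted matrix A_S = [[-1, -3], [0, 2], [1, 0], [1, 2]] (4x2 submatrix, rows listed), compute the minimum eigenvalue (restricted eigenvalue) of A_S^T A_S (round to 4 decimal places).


A_S^T A_S = [[3, 5], [5, 17]].
trace = 20.
det = 26.
disc = trace^2 - 4*det = 400 - 4*26 = 296.
sqrt(296) ≈ 17.204651.
lam_min = (20 - sqrt(296))/2 ≈ (20 - 17.204651)/2 = 1.3976745 ≈ 1.3977.

1.3977


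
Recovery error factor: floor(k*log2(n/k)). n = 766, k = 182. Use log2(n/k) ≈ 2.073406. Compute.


log2(n/k) = log2(766/182) ≈ 2.073406.
k*log2(n/k) ≈ 182*2.073406 = 377.359892.
floor(377.359892) = 377.

377


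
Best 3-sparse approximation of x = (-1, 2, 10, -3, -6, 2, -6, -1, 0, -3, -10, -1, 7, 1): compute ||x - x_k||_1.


Sorted |x_i| descending: [10, 10, 7, 6, 6, 3, 3, 2, 2, 1, 1, 1, 1, 0]
Keep top 3: [10, 10, 7]
Tail entries: [6, 6, 3, 3, 2, 2, 1, 1, 1, 1, 0]
L1 error = sum of tail = 26.

26


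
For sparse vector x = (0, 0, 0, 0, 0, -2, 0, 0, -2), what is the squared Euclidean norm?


Non-zero entries: [(5, -2), (8, -2)]
Squares: [4, 4]
||x||_2^2 = sum = 8.

8


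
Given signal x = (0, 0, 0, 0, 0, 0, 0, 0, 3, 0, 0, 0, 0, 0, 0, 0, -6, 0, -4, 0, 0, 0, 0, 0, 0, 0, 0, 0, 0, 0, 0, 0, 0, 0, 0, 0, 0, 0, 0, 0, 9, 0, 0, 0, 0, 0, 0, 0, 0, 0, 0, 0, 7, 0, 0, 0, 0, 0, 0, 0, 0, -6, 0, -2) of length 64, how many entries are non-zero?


Non-zero positions: [8, 16, 18, 40, 52, 61, 63].
Sparsity = 7.

7


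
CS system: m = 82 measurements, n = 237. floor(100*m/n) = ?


100*m/n = 100*82/237 ≈ 34.5992.
floor = 34.

34


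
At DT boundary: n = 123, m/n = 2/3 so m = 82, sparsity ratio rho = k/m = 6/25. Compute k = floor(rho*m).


m = 2/3*123 = 82.
rho = 6/25.
rho*m = 6/25*82 = 19.68.
k = floor(19.68) = 19.

19


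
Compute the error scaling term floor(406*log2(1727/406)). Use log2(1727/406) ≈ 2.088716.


log2(n/k) = log2(1727/406) ≈ 2.088716.
k*log2(n/k) ≈ 406*2.088716 = 848.018696.
floor(848.018696) = 848.

848


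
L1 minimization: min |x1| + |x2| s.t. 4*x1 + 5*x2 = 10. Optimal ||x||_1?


Axis intercepts:
  x1 = 5/2, x2 = 0: L1 = 5/2
  x1 = 0, x2 = 2: L1 = 2
x* = (0, 2)
||x*||_1 = 2.

2


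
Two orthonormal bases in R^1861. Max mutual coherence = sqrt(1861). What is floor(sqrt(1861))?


43^2 = 1849 <= 1861 < 1936 = 44^2, so 43 <= sqrt(1861) < 44.
floor(sqrt(1861)) = 43.

43


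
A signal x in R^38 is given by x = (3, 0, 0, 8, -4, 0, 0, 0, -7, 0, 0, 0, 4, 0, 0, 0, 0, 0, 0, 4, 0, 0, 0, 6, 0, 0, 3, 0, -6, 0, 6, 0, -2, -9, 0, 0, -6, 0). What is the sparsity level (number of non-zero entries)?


Non-zero positions: [0, 3, 4, 8, 12, 19, 23, 26, 28, 30, 32, 33, 36].
Sparsity = 13.

13


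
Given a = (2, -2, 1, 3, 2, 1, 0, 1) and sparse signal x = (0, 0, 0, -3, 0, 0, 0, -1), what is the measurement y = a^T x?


Non-zero terms: ['3*-3', '1*-1']
Products: [-9, -1]
y = sum = -10.

-10


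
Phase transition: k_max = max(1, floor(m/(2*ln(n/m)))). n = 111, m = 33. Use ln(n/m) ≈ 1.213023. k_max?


n/m = 111/33 = 37/11.
ln(n/m) ≈ 1.213023.
2*ln(n/m) ≈ 2.426046.
m/(2*ln(n/m)) ≈ 33/2.426046 ≈ 13.6024.
floor = 13.
k_max = max(1, 13) = 13.

13


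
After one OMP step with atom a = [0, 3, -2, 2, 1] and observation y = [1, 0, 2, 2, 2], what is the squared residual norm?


a^T a = 18.
a^T y = 2.
coeff = 2/18 = 1/9.
||r||^2 = 115/9.

115/9


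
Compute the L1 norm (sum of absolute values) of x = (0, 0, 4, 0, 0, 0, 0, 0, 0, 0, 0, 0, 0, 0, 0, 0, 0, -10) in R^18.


Non-zero entries: [(2, 4), (17, -10)]
Absolute values: [4, 10]
||x||_1 = sum = 14.

14


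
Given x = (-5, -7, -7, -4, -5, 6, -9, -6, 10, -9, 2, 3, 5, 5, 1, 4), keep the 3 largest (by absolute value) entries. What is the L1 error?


Sorted |x_i| descending: [10, 9, 9, 7, 7, 6, 6, 5, 5, 5, 5, 4, 4, 3, 2, 1]
Keep top 3: [10, 9, 9]
Tail entries: [7, 7, 6, 6, 5, 5, 5, 5, 4, 4, 3, 2, 1]
L1 error = sum of tail = 60.

60


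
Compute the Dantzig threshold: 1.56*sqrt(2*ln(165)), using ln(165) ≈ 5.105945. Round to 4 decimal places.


ln(165) ≈ 5.105945.
2*ln(n) ≈ 10.21189.
sqrt(2*ln(n)) ≈ sqrt(10.21189) ≈ 3.195605.
threshold ≈ 1.56*3.195605 = 4.9851438 ≈ 4.9851.

4.9851


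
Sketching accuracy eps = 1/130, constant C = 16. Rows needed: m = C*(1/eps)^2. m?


1/eps = 130.
(1/eps)^2 = 16900.
m = 16*16900 = 270400.

270400


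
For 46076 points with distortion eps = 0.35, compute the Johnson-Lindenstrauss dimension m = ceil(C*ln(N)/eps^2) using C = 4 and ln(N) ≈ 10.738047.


ln(46076) ≈ 10.738047.
eps^2 = 0.35^2 = 0.1225.
C*ln(N)/eps^2 ≈ 4*10.738047/0.1225 ≈ 350.6301.
m = ceil(350.6301) = 351.

351


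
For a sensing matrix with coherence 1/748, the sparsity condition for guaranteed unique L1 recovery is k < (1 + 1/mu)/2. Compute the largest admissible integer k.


1/mu = 748.
1 + 1/mu = 749.
(1 + 1/mu)/2 = 374.5 is not an integer, so k_max = floor(374.5) = 374.

374


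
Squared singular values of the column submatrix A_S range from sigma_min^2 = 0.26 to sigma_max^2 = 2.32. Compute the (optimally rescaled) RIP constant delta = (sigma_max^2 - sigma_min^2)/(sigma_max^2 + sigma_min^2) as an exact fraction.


lambda_max - lambda_min = 2.32 - 0.26 = 2.06.
lambda_max + lambda_min = 2.32 + 0.26 = 2.58.
delta = 2.06/2.58 = 206/258 = 103/129.

103/129


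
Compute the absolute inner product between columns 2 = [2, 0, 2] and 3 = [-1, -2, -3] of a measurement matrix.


Inner product: 2*-1 + 0*-2 + 2*-3
Products: [-2, 0, -6]
Sum = -8.
|dot| = 8.

8


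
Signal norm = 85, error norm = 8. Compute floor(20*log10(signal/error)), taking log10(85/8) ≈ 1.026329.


||x||/||e|| = 85/8.
log10(85/8) ≈ 1.026329.
20*log10(||x||/||e||) ≈ 20*1.026329 = 20.52658.
floor(20.52658) = 20.

20


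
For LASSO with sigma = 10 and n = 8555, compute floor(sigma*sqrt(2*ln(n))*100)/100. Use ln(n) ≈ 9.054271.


ln(8555) ≈ 9.054271.
2*ln(n) ≈ 18.108542.
sqrt(2*ln(n)) ≈ sqrt(18.108542) ≈ 4.255413.
lambda ≈ 10*4.255413 = 42.55413.
floor(lambda*100)/100 = 42.55.

42.55


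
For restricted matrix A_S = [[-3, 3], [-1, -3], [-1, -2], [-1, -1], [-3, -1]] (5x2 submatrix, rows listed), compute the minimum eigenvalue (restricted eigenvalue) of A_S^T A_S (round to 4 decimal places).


A_S^T A_S = [[21, 0], [0, 24]].
trace = 45.
det = 504.
disc = trace^2 - 4*det = 2025 - 4*504 = 9.
sqrt(9) = 3.
lam_min = (45 - 3)/2 = 21 = 21.0000.

21.0000


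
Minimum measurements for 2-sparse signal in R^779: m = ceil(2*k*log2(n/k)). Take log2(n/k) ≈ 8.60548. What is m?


log2(n/k) = log2(779/2) ≈ 8.60548.
2*k*log2(n/k) ≈ 2*2*8.60548 = 34.42192.
m = ceil(34.42192) = 35.

35


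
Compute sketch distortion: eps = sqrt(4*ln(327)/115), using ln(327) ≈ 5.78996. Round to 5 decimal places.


ln(327) ≈ 5.78996.
4*ln(N)/m ≈ 4*5.78996/115 ≈ 0.20138991.
eps = sqrt(0.20138991) ≈ 0.4487649 ≈ 0.44876.

0.44876


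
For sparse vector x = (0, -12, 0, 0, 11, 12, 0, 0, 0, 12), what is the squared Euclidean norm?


Non-zero entries: [(1, -12), (4, 11), (5, 12), (9, 12)]
Squares: [144, 121, 144, 144]
||x||_2^2 = sum = 553.

553


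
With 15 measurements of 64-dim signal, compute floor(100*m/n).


100*m/n = 100*15/64 ≈ 23.4375.
floor = 23.

23


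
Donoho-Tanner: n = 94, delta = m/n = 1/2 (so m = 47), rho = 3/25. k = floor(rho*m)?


m = 1/2*94 = 47.
rho = 3/25.
rho*m = 3/25*47 = 5.64.
k = floor(5.64) = 5.

5
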